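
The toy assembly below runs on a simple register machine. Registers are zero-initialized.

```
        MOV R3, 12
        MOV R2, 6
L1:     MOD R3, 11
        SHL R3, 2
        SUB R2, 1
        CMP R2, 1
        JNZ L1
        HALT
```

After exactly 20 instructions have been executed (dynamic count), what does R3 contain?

36

after MOV R3, 12: R3=12
after MOV R2, 6: R2=6
after MOD R3, 11: R3=12%11=1
after SHL R3, 2: R3=1<<2=4
after SUB R2, 1: R2=6-1=5
CMP R2, 1  (cmp 5,1)
JNZ L1: taken
after MOD R3, 11: R3=4%11=4
after SHL R3, 2: R3=4<<2=16
after SUB R2, 1: R2=5-1=4
CMP R2, 1  (cmp 4,1)
JNZ L1: taken
after MOD R3, 11: R3=16%11=5
after SHL R3, 2: R3=5<<2=20
after SUB R2, 1: R2=4-1=3
CMP R2, 1  (cmp 3,1)
JNZ L1: taken
after MOD R3, 11: R3=20%11=9
after SHL R3, 2: R3=9<<2=36
after SUB R2, 1: R2=3-1=2
After step 20: R3 = 36.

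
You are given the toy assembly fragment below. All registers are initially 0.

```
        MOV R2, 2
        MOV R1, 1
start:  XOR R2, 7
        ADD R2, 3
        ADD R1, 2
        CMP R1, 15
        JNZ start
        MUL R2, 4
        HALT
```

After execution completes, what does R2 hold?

224

MOV R2, 2 → R2=2
MOV R1, 1 → R1=1
XOR R2, 7 → R2=2^7=5
ADD R2, 3 → R2=5+3=8
ADD R1, 2 → R1=1+2=3
CMP R1, 15  (cmp 3,15)
JNZ start: taken
XOR R2, 7 → R2=8^7=15
ADD R2, 3 → R2=15+3=18
ADD R1, 2 → R1=3+2=5
CMP R1, 15  (cmp 5,15)
JNZ start: taken
XOR R2, 7 → R2=18^7=21
ADD R2, 3 → R2=21+3=24
ADD R1, 2 → R1=5+2=7
CMP R1, 15  (cmp 7,15)
JNZ start: taken
XOR R2, 7 → R2=24^7=31
ADD R2, 3 → R2=31+3=34
ADD R1, 2 → R1=7+2=9
CMP R1, 15  (cmp 9,15)
JNZ start: taken
XOR R2, 7 → R2=34^7=37
ADD R2, 3 → R2=37+3=40
ADD R1, 2 → R1=9+2=11
CMP R1, 15  (cmp 11,15)
JNZ start: taken
XOR R2, 7 → R2=40^7=47
ADD R2, 3 → R2=47+3=50
ADD R1, 2 → R1=11+2=13
CMP R1, 15  (cmp 13,15)
JNZ start: taken
XOR R2, 7 → R2=50^7=53
ADD R2, 3 → R2=53+3=56
ADD R1, 2 → R1=13+2=15
CMP R1, 15  (cmp 15,15)
JNZ start: not taken
MUL R2, 4 → R2=56*4=224
halt.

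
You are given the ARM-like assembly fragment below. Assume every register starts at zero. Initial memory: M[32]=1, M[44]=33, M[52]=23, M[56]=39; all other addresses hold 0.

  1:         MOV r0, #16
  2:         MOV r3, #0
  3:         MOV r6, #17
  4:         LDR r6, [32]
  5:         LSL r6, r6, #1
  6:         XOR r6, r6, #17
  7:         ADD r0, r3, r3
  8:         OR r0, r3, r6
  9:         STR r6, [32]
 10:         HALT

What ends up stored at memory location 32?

MOV r0, #16 → r0=16
MOV r3, #0 → r3=0
MOV r6, #17 → r6=17
LDR r6, [32] → r6=M[32]=1
LSL r6, r6, #1 → r6=1<<1=2
XOR r6, r6, #17 → r6=2^17=19
ADD r0, r3, r3 → r0=0+0=0
OR r0, r3, r6 → r0=0|19=19
STR r6, [32] → M[32]=19
halt.

19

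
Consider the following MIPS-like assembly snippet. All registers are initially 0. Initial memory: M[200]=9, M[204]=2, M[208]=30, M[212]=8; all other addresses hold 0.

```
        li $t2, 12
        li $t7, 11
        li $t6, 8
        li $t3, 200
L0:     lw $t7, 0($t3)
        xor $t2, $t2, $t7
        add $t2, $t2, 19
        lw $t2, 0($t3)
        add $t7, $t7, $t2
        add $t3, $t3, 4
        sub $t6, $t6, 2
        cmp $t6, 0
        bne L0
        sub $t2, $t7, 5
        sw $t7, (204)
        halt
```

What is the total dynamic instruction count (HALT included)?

li $t2, 12 → $t2=12
li $t7, 11 → $t7=11
li $t6, 8 → $t6=8
li $t3, 200 → $t3=200
lw $t7, 0($t3) → $t7=M[200]=9
xor $t2, $t2, $t7 → $t2=12^9=5
add $t2, $t2, 19 → $t2=5+19=24
lw $t2, 0($t3) → $t2=M[200]=9
add $t7, $t7, $t2 → $t7=9+9=18
add $t3, $t3, 4 → $t3=200+4=204
sub $t6, $t6, 2 → $t6=8-2=6
cmp $t6, 0  (cmp 6,0)
bne L0: taken
lw $t7, 0($t3) → $t7=M[204]=2
xor $t2, $t2, $t7 → $t2=9^2=11
add $t2, $t2, 19 → $t2=11+19=30
lw $t2, 0($t3) → $t2=M[204]=2
add $t7, $t7, $t2 → $t7=2+2=4
add $t3, $t3, 4 → $t3=204+4=208
sub $t6, $t6, 2 → $t6=6-2=4
cmp $t6, 0  (cmp 4,0)
bne L0: taken
lw $t7, 0($t3) → $t7=M[208]=30
xor $t2, $t2, $t7 → $t2=2^30=28
add $t2, $t2, 19 → $t2=28+19=47
lw $t2, 0($t3) → $t2=M[208]=30
add $t7, $t7, $t2 → $t7=30+30=60
add $t3, $t3, 4 → $t3=208+4=212
sub $t6, $t6, 2 → $t6=4-2=2
cmp $t6, 0  (cmp 2,0)
bne L0: taken
lw $t7, 0($t3) → $t7=M[212]=8
xor $t2, $t2, $t7 → $t2=30^8=22
add $t2, $t2, 19 → $t2=22+19=41
lw $t2, 0($t3) → $t2=M[212]=8
add $t7, $t7, $t2 → $t7=8+8=16
add $t3, $t3, 4 → $t3=212+4=216
sub $t6, $t6, 2 → $t6=2-2=0
cmp $t6, 0  (cmp 0,0)
bne L0: not taken
sub $t2, $t7, 5 → $t2=16-5=11
sw $t7, (204) → M[204]=16
halt.
Total executed instructions: 43.

43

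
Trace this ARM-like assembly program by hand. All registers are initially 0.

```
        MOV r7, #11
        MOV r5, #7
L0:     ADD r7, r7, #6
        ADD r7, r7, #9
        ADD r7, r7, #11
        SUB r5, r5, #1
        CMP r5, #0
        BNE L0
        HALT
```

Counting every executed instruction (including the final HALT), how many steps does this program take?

45

after MOV r7, #11: r7=11
after MOV r5, #7: r5=7
after ADD r7, r7, #6: r7=11+6=17
after ADD r7, r7, #9: r7=17+9=26
after ADD r7, r7, #11: r7=26+11=37
after SUB r5, r5, #1: r5=7-1=6
CMP r5, #0  (cmp 6,0)
BNE L0: taken
after ADD r7, r7, #6: r7=37+6=43
after ADD r7, r7, #9: r7=43+9=52
after ADD r7, r7, #11: r7=52+11=63
after SUB r5, r5, #1: r5=6-1=5
CMP r5, #0  (cmp 5,0)
BNE L0: taken
after ADD r7, r7, #6: r7=63+6=69
after ADD r7, r7, #9: r7=69+9=78
after ADD r7, r7, #11: r7=78+11=89
after SUB r5, r5, #1: r5=5-1=4
CMP r5, #0  (cmp 4,0)
BNE L0: taken
after ADD r7, r7, #6: r7=89+6=95
after ADD r7, r7, #9: r7=95+9=104
after ADD r7, r7, #11: r7=104+11=115
after SUB r5, r5, #1: r5=4-1=3
CMP r5, #0  (cmp 3,0)
BNE L0: taken
after ADD r7, r7, #6: r7=115+6=121
after ADD r7, r7, #9: r7=121+9=130
after ADD r7, r7, #11: r7=130+11=141
after SUB r5, r5, #1: r5=3-1=2
CMP r5, #0  (cmp 2,0)
BNE L0: taken
after ADD r7, r7, #6: r7=141+6=147
after ADD r7, r7, #9: r7=147+9=156
after ADD r7, r7, #11: r7=156+11=167
after SUB r5, r5, #1: r5=2-1=1
CMP r5, #0  (cmp 1,0)
BNE L0: taken
after ADD r7, r7, #6: r7=167+6=173
after ADD r7, r7, #9: r7=173+9=182
after ADD r7, r7, #11: r7=182+11=193
after SUB r5, r5, #1: r5=1-1=0
CMP r5, #0  (cmp 0,0)
BNE L0: not taken
halt.
Total executed instructions: 45.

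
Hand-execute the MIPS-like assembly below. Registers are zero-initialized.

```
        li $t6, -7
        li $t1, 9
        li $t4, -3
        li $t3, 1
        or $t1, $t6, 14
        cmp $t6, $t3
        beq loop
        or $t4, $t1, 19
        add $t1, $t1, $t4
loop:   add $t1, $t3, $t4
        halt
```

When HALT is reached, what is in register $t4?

-1

$t6=-7
$t1=9
$t4=-3
$t3=1
$t1=(-7)|14=-1
cmp $t6, $t3  (cmp -7,1)
beq loop: not taken
$t4=(-1)|19=-1
$t1=(-1)+(-1)=-2
$t1=1+(-1)=0
halt.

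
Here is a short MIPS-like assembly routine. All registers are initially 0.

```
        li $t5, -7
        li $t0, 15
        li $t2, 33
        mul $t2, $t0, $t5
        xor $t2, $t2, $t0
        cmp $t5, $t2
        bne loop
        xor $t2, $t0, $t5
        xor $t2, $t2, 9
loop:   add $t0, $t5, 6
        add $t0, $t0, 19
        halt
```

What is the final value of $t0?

li $t5, -7 → $t5=-7
li $t0, 15 → $t0=15
li $t2, 33 → $t2=33
mul $t2, $t0, $t5 → $t2=15*(-7)=-105
xor $t2, $t2, $t0 → $t2=(-105)^15=-104
cmp $t5, $t2  (cmp -7,-104)
bne loop: taken
add $t0, $t5, 6 → $t0=(-7)+6=-1
add $t0, $t0, 19 → $t0=(-1)+19=18
halt.

18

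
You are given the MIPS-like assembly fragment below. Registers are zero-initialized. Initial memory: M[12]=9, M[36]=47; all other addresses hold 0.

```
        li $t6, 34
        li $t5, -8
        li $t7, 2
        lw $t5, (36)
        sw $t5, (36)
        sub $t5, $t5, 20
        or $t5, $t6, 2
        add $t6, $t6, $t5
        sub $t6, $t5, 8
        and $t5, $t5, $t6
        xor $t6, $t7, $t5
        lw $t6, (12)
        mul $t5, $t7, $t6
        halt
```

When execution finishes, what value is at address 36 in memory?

li $t6, 34 → $t6=34
li $t5, -8 → $t5=-8
li $t7, 2 → $t7=2
lw $t5, (36) → $t5=M[36]=47
sw $t5, (36) → M[36]=47
sub $t5, $t5, 20 → $t5=47-20=27
or $t5, $t6, 2 → $t5=34|2=34
add $t6, $t6, $t5 → $t6=34+34=68
sub $t6, $t5, 8 → $t6=34-8=26
and $t5, $t5, $t6 → $t5=34&26=2
xor $t6, $t7, $t5 → $t6=2^2=0
lw $t6, (12) → $t6=M[12]=9
mul $t5, $t7, $t6 → $t5=2*9=18
halt.

47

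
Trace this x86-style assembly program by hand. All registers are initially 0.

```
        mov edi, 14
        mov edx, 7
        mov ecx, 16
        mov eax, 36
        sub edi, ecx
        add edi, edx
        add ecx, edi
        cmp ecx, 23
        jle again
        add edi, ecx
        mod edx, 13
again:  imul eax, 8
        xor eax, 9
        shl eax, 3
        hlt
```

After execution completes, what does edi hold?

edi=14
edx=7
ecx=16
eax=36
edi=14-16=-2
edi=(-2)+7=5
ecx=16+5=21
cmp ecx, 23  (cmp 21,23)
jle again: taken
eax=36*8=288
eax=288^9=297
eax=297<<3=2376
halt.

5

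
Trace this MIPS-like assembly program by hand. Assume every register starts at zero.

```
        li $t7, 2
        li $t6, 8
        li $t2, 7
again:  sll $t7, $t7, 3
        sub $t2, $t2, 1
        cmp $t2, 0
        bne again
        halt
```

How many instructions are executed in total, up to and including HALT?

$t7=2
$t6=8
$t2=7
$t7=2<<3=16
$t2=7-1=6
cmp $t2, 0  (cmp 6,0)
bne again: taken
$t7=16<<3=128
$t2=6-1=5
cmp $t2, 0  (cmp 5,0)
bne again: taken
$t7=128<<3=1024
$t2=5-1=4
cmp $t2, 0  (cmp 4,0)
bne again: taken
$t7=1024<<3=8192
$t2=4-1=3
cmp $t2, 0  (cmp 3,0)
bne again: taken
$t7=8192<<3=65536
$t2=3-1=2
cmp $t2, 0  (cmp 2,0)
bne again: taken
$t7=65536<<3=524288
$t2=2-1=1
cmp $t2, 0  (cmp 1,0)
bne again: taken
$t7=524288<<3=4194304
$t2=1-1=0
cmp $t2, 0  (cmp 0,0)
bne again: not taken
halt.
Total executed instructions: 32.

32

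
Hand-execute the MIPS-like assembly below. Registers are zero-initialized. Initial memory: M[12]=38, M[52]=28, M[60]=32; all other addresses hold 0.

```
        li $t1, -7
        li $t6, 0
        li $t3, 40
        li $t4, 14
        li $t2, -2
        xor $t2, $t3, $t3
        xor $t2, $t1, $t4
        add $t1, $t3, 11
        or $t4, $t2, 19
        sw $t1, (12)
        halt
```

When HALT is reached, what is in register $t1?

51

li $t1, -7 → $t1=-7
li $t6, 0 → $t6=0
li $t3, 40 → $t3=40
li $t4, 14 → $t4=14
li $t2, -2 → $t2=-2
xor $t2, $t3, $t3 → $t2=40^40=0
xor $t2, $t1, $t4 → $t2=(-7)^14=-9
add $t1, $t3, 11 → $t1=40+11=51
or $t4, $t2, 19 → $t4=(-9)|19=-9
sw $t1, (12) → M[12]=51
halt.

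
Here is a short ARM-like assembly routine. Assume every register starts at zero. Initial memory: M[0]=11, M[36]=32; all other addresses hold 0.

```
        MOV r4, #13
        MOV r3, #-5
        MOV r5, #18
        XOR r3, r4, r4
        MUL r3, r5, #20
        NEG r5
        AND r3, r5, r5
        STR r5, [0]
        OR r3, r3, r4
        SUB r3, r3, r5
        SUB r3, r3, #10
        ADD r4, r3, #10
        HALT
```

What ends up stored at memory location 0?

-18

MOV r4, #13 → r4=13
MOV r3, #-5 → r3=-5
MOV r5, #18 → r5=18
XOR r3, r4, r4 → r3=13^13=0
MUL r3, r5, #20 → r3=18*20=360
NEG r5 → r5=-(18)=-18
AND r3, r5, r5 → r3=(-18)&(-18)=-18
STR r5, [0] → M[0]=-18
OR r3, r3, r4 → r3=(-18)|13=-17
SUB r3, r3, r5 → r3=(-17)-(-18)=1
SUB r3, r3, #10 → r3=1-10=-9
ADD r4, r3, #10 → r4=(-9)+10=1
halt.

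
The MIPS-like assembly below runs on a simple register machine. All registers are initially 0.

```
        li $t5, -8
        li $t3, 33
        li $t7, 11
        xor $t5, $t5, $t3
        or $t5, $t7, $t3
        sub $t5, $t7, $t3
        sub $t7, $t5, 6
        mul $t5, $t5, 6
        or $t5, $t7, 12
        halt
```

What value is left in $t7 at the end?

after li $t5, -8: $t5=-8
after li $t3, 33: $t3=33
after li $t7, 11: $t7=11
after xor $t5, $t5, $t3: $t5=(-8)^33=-39
after or $t5, $t7, $t3: $t5=11|33=43
after sub $t5, $t7, $t3: $t5=11-33=-22
after sub $t7, $t5, 6: $t7=(-22)-6=-28
after mul $t5, $t5, 6: $t5=(-22)*6=-132
after or $t5, $t7, 12: $t5=(-28)|12=-20
halt.

-28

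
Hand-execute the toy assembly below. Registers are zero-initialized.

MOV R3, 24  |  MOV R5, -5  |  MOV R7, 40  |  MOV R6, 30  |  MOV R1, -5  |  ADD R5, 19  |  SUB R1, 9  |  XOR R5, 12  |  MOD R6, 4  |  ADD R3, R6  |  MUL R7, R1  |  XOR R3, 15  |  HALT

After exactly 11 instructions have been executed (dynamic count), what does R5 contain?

2

MOV R3, 24 → R3=24
MOV R5, -5 → R5=-5
MOV R7, 40 → R7=40
MOV R6, 30 → R6=30
MOV R1, -5 → R1=-5
ADD R5, 19 → R5=(-5)+19=14
SUB R1, 9 → R1=(-5)-9=-14
XOR R5, 12 → R5=14^12=2
MOD R6, 4 → R6=30%4=2
ADD R3, R6 → R3=24+2=26
MUL R7, R1 → R7=40*(-14)=-560
After step 11: R5 = 2.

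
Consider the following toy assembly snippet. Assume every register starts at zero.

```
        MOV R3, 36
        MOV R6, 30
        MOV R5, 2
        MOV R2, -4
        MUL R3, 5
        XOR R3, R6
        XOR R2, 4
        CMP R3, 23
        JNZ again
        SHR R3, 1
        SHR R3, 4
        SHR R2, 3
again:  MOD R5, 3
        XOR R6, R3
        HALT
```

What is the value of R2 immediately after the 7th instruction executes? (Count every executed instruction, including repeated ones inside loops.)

after MOV R3, 36: R3=36
after MOV R6, 30: R6=30
after MOV R5, 2: R5=2
after MOV R2, -4: R2=-4
after MUL R3, 5: R3=36*5=180
after XOR R3, R6: R3=180^30=170
after XOR R2, 4: R2=(-4)^4=-8
After step 7: R2 = -8.

-8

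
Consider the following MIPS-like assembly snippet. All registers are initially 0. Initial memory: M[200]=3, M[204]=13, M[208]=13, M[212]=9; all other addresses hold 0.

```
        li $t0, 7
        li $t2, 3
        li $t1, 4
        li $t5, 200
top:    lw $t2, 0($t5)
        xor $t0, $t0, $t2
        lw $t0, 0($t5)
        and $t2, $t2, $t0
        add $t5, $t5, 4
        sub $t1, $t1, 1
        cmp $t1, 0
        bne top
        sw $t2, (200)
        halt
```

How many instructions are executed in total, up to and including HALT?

38

$t0=7
$t2=3
$t1=4
$t5=200
$t2=M[200]=3
$t0=7^3=4
$t0=M[200]=3
$t2=3&3=3
$t5=200+4=204
$t1=4-1=3
cmp $t1, 0  (cmp 3,0)
bne top: taken
$t2=M[204]=13
$t0=3^13=14
$t0=M[204]=13
$t2=13&13=13
$t5=204+4=208
$t1=3-1=2
cmp $t1, 0  (cmp 2,0)
bne top: taken
$t2=M[208]=13
$t0=13^13=0
$t0=M[208]=13
$t2=13&13=13
$t5=208+4=212
$t1=2-1=1
cmp $t1, 0  (cmp 1,0)
bne top: taken
$t2=M[212]=9
$t0=13^9=4
$t0=M[212]=9
$t2=9&9=9
$t5=212+4=216
$t1=1-1=0
cmp $t1, 0  (cmp 0,0)
bne top: not taken
sw $t2, (200) → M[200]=9
halt.
Total executed instructions: 38.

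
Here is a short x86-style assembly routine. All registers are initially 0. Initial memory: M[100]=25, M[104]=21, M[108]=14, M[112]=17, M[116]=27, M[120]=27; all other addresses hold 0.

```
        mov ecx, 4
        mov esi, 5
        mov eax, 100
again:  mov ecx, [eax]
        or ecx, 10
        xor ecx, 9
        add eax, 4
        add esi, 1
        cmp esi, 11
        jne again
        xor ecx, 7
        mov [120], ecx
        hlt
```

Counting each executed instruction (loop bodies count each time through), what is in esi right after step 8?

ecx=4
esi=5
eax=100
ecx=M[100]=25
ecx=25|10=27
ecx=27^9=18
eax=100+4=104
esi=5+1=6
After step 8: esi = 6.

6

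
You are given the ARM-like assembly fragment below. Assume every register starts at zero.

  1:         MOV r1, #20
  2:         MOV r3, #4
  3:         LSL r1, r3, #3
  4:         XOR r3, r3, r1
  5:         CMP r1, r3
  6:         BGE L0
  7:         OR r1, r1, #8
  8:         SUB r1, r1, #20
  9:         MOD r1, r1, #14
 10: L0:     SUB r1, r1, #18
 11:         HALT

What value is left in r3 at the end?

36

r1=20
r3=4
r1=4<<3=32
r3=4^32=36
CMP r1, r3  (cmp 32,36)
BGE L0: not taken
r1=32|8=40
r1=40-20=20
r1=20%14=6
r1=6-18=-12
halt.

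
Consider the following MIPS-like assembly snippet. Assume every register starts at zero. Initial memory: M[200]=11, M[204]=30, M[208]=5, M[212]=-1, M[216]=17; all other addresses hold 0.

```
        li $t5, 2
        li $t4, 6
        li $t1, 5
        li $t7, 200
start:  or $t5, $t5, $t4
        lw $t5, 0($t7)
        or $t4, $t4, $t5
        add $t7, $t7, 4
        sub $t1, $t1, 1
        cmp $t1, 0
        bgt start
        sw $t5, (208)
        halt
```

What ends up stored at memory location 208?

li $t5, 2 → $t5=2
li $t4, 6 → $t4=6
li $t1, 5 → $t1=5
li $t7, 200 → $t7=200
or $t5, $t5, $t4 → $t5=2|6=6
lw $t5, 0($t7) → $t5=M[200]=11
or $t4, $t4, $t5 → $t4=6|11=15
add $t7, $t7, 4 → $t7=200+4=204
sub $t1, $t1, 1 → $t1=5-1=4
cmp $t1, 0  (cmp 4,0)
bgt start: taken
or $t5, $t5, $t4 → $t5=11|15=15
lw $t5, 0($t7) → $t5=M[204]=30
or $t4, $t4, $t5 → $t4=15|30=31
add $t7, $t7, 4 → $t7=204+4=208
sub $t1, $t1, 1 → $t1=4-1=3
cmp $t1, 0  (cmp 3,0)
bgt start: taken
or $t5, $t5, $t4 → $t5=30|31=31
lw $t5, 0($t7) → $t5=M[208]=5
or $t4, $t4, $t5 → $t4=31|5=31
add $t7, $t7, 4 → $t7=208+4=212
sub $t1, $t1, 1 → $t1=3-1=2
cmp $t1, 0  (cmp 2,0)
bgt start: taken
or $t5, $t5, $t4 → $t5=5|31=31
lw $t5, 0($t7) → $t5=M[212]=-1
or $t4, $t4, $t5 → $t4=31|(-1)=-1
add $t7, $t7, 4 → $t7=212+4=216
sub $t1, $t1, 1 → $t1=2-1=1
cmp $t1, 0  (cmp 1,0)
bgt start: taken
or $t5, $t5, $t4 → $t5=(-1)|(-1)=-1
lw $t5, 0($t7) → $t5=M[216]=17
or $t4, $t4, $t5 → $t4=(-1)|17=-1
add $t7, $t7, 4 → $t7=216+4=220
sub $t1, $t1, 1 → $t1=1-1=0
cmp $t1, 0  (cmp 0,0)
bgt start: not taken
sw $t5, (208) → M[208]=17
halt.

17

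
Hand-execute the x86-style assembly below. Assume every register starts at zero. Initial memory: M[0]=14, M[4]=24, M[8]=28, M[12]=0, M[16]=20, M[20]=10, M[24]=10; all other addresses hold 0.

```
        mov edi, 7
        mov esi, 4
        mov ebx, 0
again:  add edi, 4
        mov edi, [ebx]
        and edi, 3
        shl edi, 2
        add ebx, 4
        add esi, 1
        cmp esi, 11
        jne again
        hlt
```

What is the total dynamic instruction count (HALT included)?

60

edi=7
esi=4
ebx=0
edi=7+4=11
edi=M[0]=14
edi=14&3=2
edi=2<<2=8
ebx=0+4=4
esi=4+1=5
cmp esi, 11  (cmp 5,11)
jne again: taken
edi=8+4=12
edi=M[4]=24
edi=24&3=0
edi=0<<2=0
ebx=4+4=8
esi=5+1=6
cmp esi, 11  (cmp 6,11)
jne again: taken
edi=0+4=4
edi=M[8]=28
edi=28&3=0
edi=0<<2=0
ebx=8+4=12
esi=6+1=7
cmp esi, 11  (cmp 7,11)
jne again: taken
edi=0+4=4
edi=M[12]=0
edi=0&3=0
edi=0<<2=0
ebx=12+4=16
esi=7+1=8
cmp esi, 11  (cmp 8,11)
jne again: taken
edi=0+4=4
edi=M[16]=20
edi=20&3=0
edi=0<<2=0
ebx=16+4=20
esi=8+1=9
cmp esi, 11  (cmp 9,11)
jne again: taken
edi=0+4=4
edi=M[20]=10
edi=10&3=2
edi=2<<2=8
ebx=20+4=24
esi=9+1=10
cmp esi, 11  (cmp 10,11)
jne again: taken
edi=8+4=12
edi=M[24]=10
edi=10&3=2
edi=2<<2=8
ebx=24+4=28
esi=10+1=11
cmp esi, 11  (cmp 11,11)
jne again: not taken
halt.
Total executed instructions: 60.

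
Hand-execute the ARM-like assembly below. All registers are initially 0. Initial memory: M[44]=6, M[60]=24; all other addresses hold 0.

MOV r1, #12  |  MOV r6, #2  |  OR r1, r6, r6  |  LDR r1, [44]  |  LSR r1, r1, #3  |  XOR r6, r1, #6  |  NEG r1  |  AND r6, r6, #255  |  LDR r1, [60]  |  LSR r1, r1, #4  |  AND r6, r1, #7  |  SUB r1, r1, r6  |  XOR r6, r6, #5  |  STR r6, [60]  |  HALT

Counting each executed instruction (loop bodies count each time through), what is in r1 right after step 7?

0

r1=12
r6=2
r1=2|2=2
r1=M[44]=6
r1=6>>3=0
r6=0^6=6
r1=-(0)=0
After step 7: r1 = 0.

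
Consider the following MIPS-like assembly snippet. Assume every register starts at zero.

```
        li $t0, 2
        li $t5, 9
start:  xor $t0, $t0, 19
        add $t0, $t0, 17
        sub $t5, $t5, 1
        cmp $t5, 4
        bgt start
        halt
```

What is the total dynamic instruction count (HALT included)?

28

$t0=2
$t5=9
$t0=2^19=17
$t0=17+17=34
$t5=9-1=8
cmp $t5, 4  (cmp 8,4)
bgt start: taken
$t0=34^19=49
$t0=49+17=66
$t5=8-1=7
cmp $t5, 4  (cmp 7,4)
bgt start: taken
$t0=66^19=81
$t0=81+17=98
$t5=7-1=6
cmp $t5, 4  (cmp 6,4)
bgt start: taken
$t0=98^19=113
$t0=113+17=130
$t5=6-1=5
cmp $t5, 4  (cmp 5,4)
bgt start: taken
$t0=130^19=145
$t0=145+17=162
$t5=5-1=4
cmp $t5, 4  (cmp 4,4)
bgt start: not taken
halt.
Total executed instructions: 28.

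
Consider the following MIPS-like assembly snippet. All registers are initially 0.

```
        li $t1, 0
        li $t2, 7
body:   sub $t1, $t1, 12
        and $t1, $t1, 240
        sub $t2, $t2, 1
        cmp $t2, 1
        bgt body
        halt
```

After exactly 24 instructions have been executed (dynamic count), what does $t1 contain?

$t1=0
$t2=7
$t1=0-12=-12
$t1=(-12)&240=240
$t2=7-1=6
cmp $t2, 1  (cmp 6,1)
bgt body: taken
$t1=240-12=228
$t1=228&240=224
$t2=6-1=5
cmp $t2, 1  (cmp 5,1)
bgt body: taken
$t1=224-12=212
$t1=212&240=208
$t2=5-1=4
cmp $t2, 1  (cmp 4,1)
bgt body: taken
$t1=208-12=196
$t1=196&240=192
$t2=4-1=3
cmp $t2, 1  (cmp 3,1)
bgt body: taken
$t1=192-12=180
$t1=180&240=176
After step 24: $t1 = 176.

176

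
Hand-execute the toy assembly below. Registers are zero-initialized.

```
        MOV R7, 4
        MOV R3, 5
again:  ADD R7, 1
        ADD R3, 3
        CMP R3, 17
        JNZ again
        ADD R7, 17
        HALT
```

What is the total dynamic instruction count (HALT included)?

R7=4
R3=5
R7=4+1=5
R3=5+3=8
CMP R3, 17  (cmp 8,17)
JNZ again: taken
R7=5+1=6
R3=8+3=11
CMP R3, 17  (cmp 11,17)
JNZ again: taken
R7=6+1=7
R3=11+3=14
CMP R3, 17  (cmp 14,17)
JNZ again: taken
R7=7+1=8
R3=14+3=17
CMP R3, 17  (cmp 17,17)
JNZ again: not taken
R7=8+17=25
halt.
Total executed instructions: 20.

20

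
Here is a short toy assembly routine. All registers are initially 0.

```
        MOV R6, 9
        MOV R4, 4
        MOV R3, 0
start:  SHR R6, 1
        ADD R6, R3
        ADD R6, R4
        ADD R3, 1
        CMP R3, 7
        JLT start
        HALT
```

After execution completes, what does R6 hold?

R6=9
R4=4
R3=0
R6=9>>1=4
R6=4+0=4
R6=4+4=8
R3=0+1=1
CMP R3, 7  (cmp 1,7)
JLT start: taken
R6=8>>1=4
R6=4+1=5
R6=5+4=9
R3=1+1=2
CMP R3, 7  (cmp 2,7)
JLT start: taken
R6=9>>1=4
R6=4+2=6
R6=6+4=10
R3=2+1=3
CMP R3, 7  (cmp 3,7)
JLT start: taken
R6=10>>1=5
R6=5+3=8
R6=8+4=12
R3=3+1=4
CMP R3, 7  (cmp 4,7)
JLT start: taken
R6=12>>1=6
R6=6+4=10
R6=10+4=14
R3=4+1=5
CMP R3, 7  (cmp 5,7)
JLT start: taken
R6=14>>1=7
R6=7+5=12
R6=12+4=16
R3=5+1=6
CMP R3, 7  (cmp 6,7)
JLT start: taken
R6=16>>1=8
R6=8+6=14
R6=14+4=18
R3=6+1=7
CMP R3, 7  (cmp 7,7)
JLT start: not taken
halt.

18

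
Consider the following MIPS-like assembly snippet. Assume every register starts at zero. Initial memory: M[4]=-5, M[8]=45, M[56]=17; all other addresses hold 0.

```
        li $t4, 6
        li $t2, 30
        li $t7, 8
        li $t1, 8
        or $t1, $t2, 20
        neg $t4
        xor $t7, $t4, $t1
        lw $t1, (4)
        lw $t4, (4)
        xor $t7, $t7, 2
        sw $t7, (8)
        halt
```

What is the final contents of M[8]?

-26

$t4=6
$t2=30
$t7=8
$t1=8
$t1=30|20=30
$t4=-(6)=-6
$t7=(-6)^30=-28
$t1=M[4]=-5
$t4=M[4]=-5
$t7=(-28)^2=-26
sw $t7, (8) → M[8]=-26
halt.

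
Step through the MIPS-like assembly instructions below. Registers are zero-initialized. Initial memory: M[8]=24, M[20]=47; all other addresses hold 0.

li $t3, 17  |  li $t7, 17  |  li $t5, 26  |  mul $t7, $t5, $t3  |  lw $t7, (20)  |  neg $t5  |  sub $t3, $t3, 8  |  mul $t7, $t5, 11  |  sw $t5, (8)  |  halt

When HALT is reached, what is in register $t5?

-26

$t3=17
$t7=17
$t5=26
$t7=26*17=442
$t7=M[20]=47
$t5=-(26)=-26
$t3=17-8=9
$t7=(-26)*11=-286
sw $t5, (8) → M[8]=-26
halt.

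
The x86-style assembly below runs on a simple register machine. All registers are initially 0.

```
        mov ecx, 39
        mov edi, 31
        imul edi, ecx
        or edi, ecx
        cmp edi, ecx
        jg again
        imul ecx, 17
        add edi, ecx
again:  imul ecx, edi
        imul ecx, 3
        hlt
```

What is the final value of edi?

after mov ecx, 39: ecx=39
after mov edi, 31: edi=31
after imul edi, ecx: edi=31*39=1209
after or edi, ecx: edi=1209|39=1215
cmp edi, ecx  (cmp 1215,39)
jg again: taken
after imul ecx, edi: ecx=39*1215=47385
after imul ecx, 3: ecx=47385*3=142155
halt.

1215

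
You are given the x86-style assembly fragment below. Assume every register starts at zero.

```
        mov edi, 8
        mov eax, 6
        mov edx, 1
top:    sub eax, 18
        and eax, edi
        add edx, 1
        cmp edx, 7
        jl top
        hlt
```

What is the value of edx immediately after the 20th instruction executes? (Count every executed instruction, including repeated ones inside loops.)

4

after mov edi, 8: edi=8
after mov eax, 6: eax=6
after mov edx, 1: edx=1
after sub eax, 18: eax=6-18=-12
after and eax, edi: eax=(-12)&8=0
after add edx, 1: edx=1+1=2
cmp edx, 7  (cmp 2,7)
jl top: taken
after sub eax, 18: eax=0-18=-18
after and eax, edi: eax=(-18)&8=8
after add edx, 1: edx=2+1=3
cmp edx, 7  (cmp 3,7)
jl top: taken
after sub eax, 18: eax=8-18=-10
after and eax, edi: eax=(-10)&8=0
after add edx, 1: edx=3+1=4
cmp edx, 7  (cmp 4,7)
jl top: taken
after sub eax, 18: eax=0-18=-18
after and eax, edi: eax=(-18)&8=8
After step 20: edx = 4.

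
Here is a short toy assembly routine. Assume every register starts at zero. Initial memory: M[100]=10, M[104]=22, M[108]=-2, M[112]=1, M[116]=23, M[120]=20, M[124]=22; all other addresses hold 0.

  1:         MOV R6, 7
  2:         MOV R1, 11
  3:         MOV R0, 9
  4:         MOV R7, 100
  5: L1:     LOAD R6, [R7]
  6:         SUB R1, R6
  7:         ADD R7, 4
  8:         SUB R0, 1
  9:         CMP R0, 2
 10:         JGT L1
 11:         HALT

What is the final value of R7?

128

R6=7
R1=11
R0=9
R7=100
R6=M[100]=10
R1=11-10=1
R7=100+4=104
R0=9-1=8
CMP R0, 2  (cmp 8,2)
JGT L1: taken
R6=M[104]=22
R1=1-22=-21
R7=104+4=108
R0=8-1=7
CMP R0, 2  (cmp 7,2)
JGT L1: taken
R6=M[108]=-2
R1=(-21)-(-2)=-19
R7=108+4=112
R0=7-1=6
CMP R0, 2  (cmp 6,2)
JGT L1: taken
R6=M[112]=1
R1=(-19)-1=-20
R7=112+4=116
R0=6-1=5
CMP R0, 2  (cmp 5,2)
JGT L1: taken
R6=M[116]=23
R1=(-20)-23=-43
R7=116+4=120
R0=5-1=4
CMP R0, 2  (cmp 4,2)
JGT L1: taken
R6=M[120]=20
R1=(-43)-20=-63
R7=120+4=124
R0=4-1=3
CMP R0, 2  (cmp 3,2)
JGT L1: taken
R6=M[124]=22
R1=(-63)-22=-85
R7=124+4=128
R0=3-1=2
CMP R0, 2  (cmp 2,2)
JGT L1: not taken
halt.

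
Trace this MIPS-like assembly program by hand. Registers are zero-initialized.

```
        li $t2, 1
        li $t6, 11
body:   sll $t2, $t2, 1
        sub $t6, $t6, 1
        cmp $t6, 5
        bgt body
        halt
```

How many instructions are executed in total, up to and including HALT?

27

after li $t2, 1: $t2=1
after li $t6, 11: $t6=11
after sll $t2, $t2, 1: $t2=1<<1=2
after sub $t6, $t6, 1: $t6=11-1=10
cmp $t6, 5  (cmp 10,5)
bgt body: taken
after sll $t2, $t2, 1: $t2=2<<1=4
after sub $t6, $t6, 1: $t6=10-1=9
cmp $t6, 5  (cmp 9,5)
bgt body: taken
after sll $t2, $t2, 1: $t2=4<<1=8
after sub $t6, $t6, 1: $t6=9-1=8
cmp $t6, 5  (cmp 8,5)
bgt body: taken
after sll $t2, $t2, 1: $t2=8<<1=16
after sub $t6, $t6, 1: $t6=8-1=7
cmp $t6, 5  (cmp 7,5)
bgt body: taken
after sll $t2, $t2, 1: $t2=16<<1=32
after sub $t6, $t6, 1: $t6=7-1=6
cmp $t6, 5  (cmp 6,5)
bgt body: taken
after sll $t2, $t2, 1: $t2=32<<1=64
after sub $t6, $t6, 1: $t6=6-1=5
cmp $t6, 5  (cmp 5,5)
bgt body: not taken
halt.
Total executed instructions: 27.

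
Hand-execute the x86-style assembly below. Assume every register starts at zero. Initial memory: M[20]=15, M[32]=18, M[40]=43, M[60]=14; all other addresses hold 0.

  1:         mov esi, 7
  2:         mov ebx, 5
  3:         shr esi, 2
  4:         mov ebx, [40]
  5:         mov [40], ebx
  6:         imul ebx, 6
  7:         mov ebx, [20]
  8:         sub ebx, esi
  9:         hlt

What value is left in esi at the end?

mov esi, 7 → esi=7
mov ebx, 5 → ebx=5
shr esi, 2 → esi=7>>2=1
mov ebx, [40] → ebx=M[40]=43
mov [40], ebx → M[40]=43
imul ebx, 6 → ebx=43*6=258
mov ebx, [20] → ebx=M[20]=15
sub ebx, esi → ebx=15-1=14
halt.

1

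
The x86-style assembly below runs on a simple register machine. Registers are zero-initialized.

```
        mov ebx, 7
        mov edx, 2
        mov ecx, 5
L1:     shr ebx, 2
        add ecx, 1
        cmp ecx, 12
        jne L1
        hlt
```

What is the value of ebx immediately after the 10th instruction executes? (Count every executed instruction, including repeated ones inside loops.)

0

mov ebx, 7 → ebx=7
mov edx, 2 → edx=2
mov ecx, 5 → ecx=5
shr ebx, 2 → ebx=7>>2=1
add ecx, 1 → ecx=5+1=6
cmp ecx, 12  (cmp 6,12)
jne L1: taken
shr ebx, 2 → ebx=1>>2=0
add ecx, 1 → ecx=6+1=7
cmp ecx, 12  (cmp 7,12)
After step 10: ebx = 0.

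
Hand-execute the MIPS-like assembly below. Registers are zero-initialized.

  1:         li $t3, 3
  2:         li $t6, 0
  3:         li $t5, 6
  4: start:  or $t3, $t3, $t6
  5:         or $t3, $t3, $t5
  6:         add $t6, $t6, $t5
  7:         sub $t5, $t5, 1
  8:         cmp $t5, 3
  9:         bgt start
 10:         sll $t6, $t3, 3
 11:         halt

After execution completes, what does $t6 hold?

$t3=3
$t6=0
$t5=6
$t3=3|0=3
$t3=3|6=7
$t6=0+6=6
$t5=6-1=5
cmp $t5, 3  (cmp 5,3)
bgt start: taken
$t3=7|6=7
$t3=7|5=7
$t6=6+5=11
$t5=5-1=4
cmp $t5, 3  (cmp 4,3)
bgt start: taken
$t3=7|11=15
$t3=15|4=15
$t6=11+4=15
$t5=4-1=3
cmp $t5, 3  (cmp 3,3)
bgt start: not taken
$t6=15<<3=120
halt.

120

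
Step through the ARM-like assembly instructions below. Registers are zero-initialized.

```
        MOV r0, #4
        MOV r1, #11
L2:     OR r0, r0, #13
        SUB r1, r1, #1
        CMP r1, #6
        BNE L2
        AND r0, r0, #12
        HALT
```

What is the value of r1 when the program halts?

6

MOV r0, #4 → r0=4
MOV r1, #11 → r1=11
OR r0, r0, #13 → r0=4|13=13
SUB r1, r1, #1 → r1=11-1=10
CMP r1, #6  (cmp 10,6)
BNE L2: taken
OR r0, r0, #13 → r0=13|13=13
SUB r1, r1, #1 → r1=10-1=9
CMP r1, #6  (cmp 9,6)
BNE L2: taken
OR r0, r0, #13 → r0=13|13=13
SUB r1, r1, #1 → r1=9-1=8
CMP r1, #6  (cmp 8,6)
BNE L2: taken
OR r0, r0, #13 → r0=13|13=13
SUB r1, r1, #1 → r1=8-1=7
CMP r1, #6  (cmp 7,6)
BNE L2: taken
OR r0, r0, #13 → r0=13|13=13
SUB r1, r1, #1 → r1=7-1=6
CMP r1, #6  (cmp 6,6)
BNE L2: not taken
AND r0, r0, #12 → r0=13&12=12
halt.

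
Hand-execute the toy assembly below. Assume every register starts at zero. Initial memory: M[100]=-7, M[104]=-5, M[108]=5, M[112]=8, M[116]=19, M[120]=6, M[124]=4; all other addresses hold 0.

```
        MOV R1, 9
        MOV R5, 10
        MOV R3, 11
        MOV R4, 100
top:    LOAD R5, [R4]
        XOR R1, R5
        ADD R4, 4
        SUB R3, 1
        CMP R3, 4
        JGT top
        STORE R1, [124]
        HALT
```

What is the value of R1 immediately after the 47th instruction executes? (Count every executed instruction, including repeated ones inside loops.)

23

MOV R1, 9 → R1=9
MOV R5, 10 → R5=10
MOV R3, 11 → R3=11
MOV R4, 100 → R4=100
LOAD R5, [R4] → R5=M[100]=-7
XOR R1, R5 → R1=9^(-7)=-16
ADD R4, 4 → R4=100+4=104
SUB R3, 1 → R3=11-1=10
CMP R3, 4  (cmp 10,4)
JGT top: taken
LOAD R5, [R4] → R5=M[104]=-5
XOR R1, R5 → R1=(-16)^(-5)=11
ADD R4, 4 → R4=104+4=108
SUB R3, 1 → R3=10-1=9
CMP R3, 4  (cmp 9,4)
JGT top: taken
LOAD R5, [R4] → R5=M[108]=5
XOR R1, R5 → R1=11^5=14
ADD R4, 4 → R4=108+4=112
SUB R3, 1 → R3=9-1=8
CMP R3, 4  (cmp 8,4)
JGT top: taken
LOAD R5, [R4] → R5=M[112]=8
XOR R1, R5 → R1=14^8=6
ADD R4, 4 → R4=112+4=116
SUB R3, 1 → R3=8-1=7
CMP R3, 4  (cmp 7,4)
JGT top: taken
LOAD R5, [R4] → R5=M[116]=19
XOR R1, R5 → R1=6^19=21
ADD R4, 4 → R4=116+4=120
SUB R3, 1 → R3=7-1=6
CMP R3, 4  (cmp 6,4)
JGT top: taken
LOAD R5, [R4] → R5=M[120]=6
XOR R1, R5 → R1=21^6=19
ADD R4, 4 → R4=120+4=124
SUB R3, 1 → R3=6-1=5
CMP R3, 4  (cmp 5,4)
JGT top: taken
LOAD R5, [R4] → R5=M[124]=4
XOR R1, R5 → R1=19^4=23
ADD R4, 4 → R4=124+4=128
SUB R3, 1 → R3=5-1=4
CMP R3, 4  (cmp 4,4)
JGT top: not taken
STORE R1, [124] → M[124]=23
After step 47: R1 = 23.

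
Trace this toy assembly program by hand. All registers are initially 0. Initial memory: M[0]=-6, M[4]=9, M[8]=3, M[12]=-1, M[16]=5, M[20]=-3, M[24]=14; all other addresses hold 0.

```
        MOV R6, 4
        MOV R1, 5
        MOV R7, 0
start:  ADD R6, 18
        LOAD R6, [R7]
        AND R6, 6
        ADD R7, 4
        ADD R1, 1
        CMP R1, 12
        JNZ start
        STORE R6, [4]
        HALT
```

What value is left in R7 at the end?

28

R6=4
R1=5
R7=0
R6=4+18=22
R6=M[0]=-6
R6=(-6)&6=2
R7=0+4=4
R1=5+1=6
CMP R1, 12  (cmp 6,12)
JNZ start: taken
R6=2+18=20
R6=M[4]=9
R6=9&6=0
R7=4+4=8
R1=6+1=7
CMP R1, 12  (cmp 7,12)
JNZ start: taken
R6=0+18=18
R6=M[8]=3
R6=3&6=2
R7=8+4=12
R1=7+1=8
CMP R1, 12  (cmp 8,12)
JNZ start: taken
R6=2+18=20
R6=M[12]=-1
R6=(-1)&6=6
R7=12+4=16
R1=8+1=9
CMP R1, 12  (cmp 9,12)
JNZ start: taken
R6=6+18=24
R6=M[16]=5
R6=5&6=4
R7=16+4=20
R1=9+1=10
CMP R1, 12  (cmp 10,12)
JNZ start: taken
R6=4+18=22
R6=M[20]=-3
R6=(-3)&6=4
R7=20+4=24
R1=10+1=11
CMP R1, 12  (cmp 11,12)
JNZ start: taken
R6=4+18=22
R6=M[24]=14
R6=14&6=6
R7=24+4=28
R1=11+1=12
CMP R1, 12  (cmp 12,12)
JNZ start: not taken
STORE R6, [4] → M[4]=6
halt.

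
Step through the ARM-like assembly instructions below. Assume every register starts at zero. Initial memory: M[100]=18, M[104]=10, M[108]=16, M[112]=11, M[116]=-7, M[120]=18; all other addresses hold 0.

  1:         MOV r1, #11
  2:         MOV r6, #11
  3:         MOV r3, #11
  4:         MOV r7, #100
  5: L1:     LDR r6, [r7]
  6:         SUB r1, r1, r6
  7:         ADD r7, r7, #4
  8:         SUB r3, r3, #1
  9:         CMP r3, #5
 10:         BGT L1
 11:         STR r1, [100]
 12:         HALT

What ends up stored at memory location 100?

-55

after MOV r1, #11: r1=11
after MOV r6, #11: r6=11
after MOV r3, #11: r3=11
after MOV r7, #100: r7=100
after LDR r6, [r7]: r6=M[100]=18
after SUB r1, r1, r6: r1=11-18=-7
after ADD r7, r7, #4: r7=100+4=104
after SUB r3, r3, #1: r3=11-1=10
CMP r3, #5  (cmp 10,5)
BGT L1: taken
after LDR r6, [r7]: r6=M[104]=10
after SUB r1, r1, r6: r1=(-7)-10=-17
after ADD r7, r7, #4: r7=104+4=108
after SUB r3, r3, #1: r3=10-1=9
CMP r3, #5  (cmp 9,5)
BGT L1: taken
after LDR r6, [r7]: r6=M[108]=16
after SUB r1, r1, r6: r1=(-17)-16=-33
after ADD r7, r7, #4: r7=108+4=112
after SUB r3, r3, #1: r3=9-1=8
CMP r3, #5  (cmp 8,5)
BGT L1: taken
after LDR r6, [r7]: r6=M[112]=11
after SUB r1, r1, r6: r1=(-33)-11=-44
after ADD r7, r7, #4: r7=112+4=116
after SUB r3, r3, #1: r3=8-1=7
CMP r3, #5  (cmp 7,5)
BGT L1: taken
after LDR r6, [r7]: r6=M[116]=-7
after SUB r1, r1, r6: r1=(-44)-(-7)=-37
after ADD r7, r7, #4: r7=116+4=120
after SUB r3, r3, #1: r3=7-1=6
CMP r3, #5  (cmp 6,5)
BGT L1: taken
after LDR r6, [r7]: r6=M[120]=18
after SUB r1, r1, r6: r1=(-37)-18=-55
after ADD r7, r7, #4: r7=120+4=124
after SUB r3, r3, #1: r3=6-1=5
CMP r3, #5  (cmp 5,5)
BGT L1: not taken
STR r1, [100] → M[100]=-55
halt.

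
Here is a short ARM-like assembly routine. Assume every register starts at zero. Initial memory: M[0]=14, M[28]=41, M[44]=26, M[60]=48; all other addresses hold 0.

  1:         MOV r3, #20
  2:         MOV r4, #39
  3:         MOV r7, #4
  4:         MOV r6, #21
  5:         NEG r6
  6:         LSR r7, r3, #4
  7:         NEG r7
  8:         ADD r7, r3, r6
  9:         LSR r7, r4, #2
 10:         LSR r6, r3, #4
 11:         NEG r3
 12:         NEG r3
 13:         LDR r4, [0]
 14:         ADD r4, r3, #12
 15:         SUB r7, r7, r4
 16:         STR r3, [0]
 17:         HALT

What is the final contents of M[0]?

after MOV r3, #20: r3=20
after MOV r4, #39: r4=39
after MOV r7, #4: r7=4
after MOV r6, #21: r6=21
after NEG r6: r6=-(21)=-21
after LSR r7, r3, #4: r7=20>>4=1
after NEG r7: r7=-(1)=-1
after ADD r7, r3, r6: r7=20+(-21)=-1
after LSR r7, r4, #2: r7=39>>2=9
after LSR r6, r3, #4: r6=20>>4=1
after NEG r3: r3=-(20)=-20
after NEG r3: r3=-(-20)=20
after LDR r4, [0]: r4=M[0]=14
after ADD r4, r3, #12: r4=20+12=32
after SUB r7, r7, r4: r7=9-32=-23
STR r3, [0] → M[0]=20
halt.

20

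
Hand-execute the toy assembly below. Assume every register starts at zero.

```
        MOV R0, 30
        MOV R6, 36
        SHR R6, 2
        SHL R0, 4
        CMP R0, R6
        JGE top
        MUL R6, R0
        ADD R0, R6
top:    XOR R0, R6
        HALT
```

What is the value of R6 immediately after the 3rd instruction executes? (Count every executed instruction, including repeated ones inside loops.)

after MOV R0, 30: R0=30
after MOV R6, 36: R6=36
after SHR R6, 2: R6=36>>2=9
After step 3: R6 = 9.

9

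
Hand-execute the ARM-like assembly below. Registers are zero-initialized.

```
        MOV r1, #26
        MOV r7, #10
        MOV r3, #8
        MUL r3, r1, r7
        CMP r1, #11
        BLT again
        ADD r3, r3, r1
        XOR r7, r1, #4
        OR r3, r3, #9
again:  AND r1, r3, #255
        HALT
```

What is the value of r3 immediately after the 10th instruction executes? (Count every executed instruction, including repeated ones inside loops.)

287

r1=26
r7=10
r3=8
r3=26*10=260
CMP r1, #11  (cmp 26,11)
BLT again: not taken
r3=260+26=286
r7=26^4=30
r3=286|9=287
r1=287&255=31
After step 10: r3 = 287.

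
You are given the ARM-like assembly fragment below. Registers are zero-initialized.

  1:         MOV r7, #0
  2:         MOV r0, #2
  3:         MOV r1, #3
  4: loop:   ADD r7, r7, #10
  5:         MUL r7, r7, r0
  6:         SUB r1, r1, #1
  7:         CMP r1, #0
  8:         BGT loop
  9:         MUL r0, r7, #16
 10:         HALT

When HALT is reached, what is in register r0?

2240

r7=0
r0=2
r1=3
r7=0+10=10
r7=10*2=20
r1=3-1=2
CMP r1, #0  (cmp 2,0)
BGT loop: taken
r7=20+10=30
r7=30*2=60
r1=2-1=1
CMP r1, #0  (cmp 1,0)
BGT loop: taken
r7=60+10=70
r7=70*2=140
r1=1-1=0
CMP r1, #0  (cmp 0,0)
BGT loop: not taken
r0=140*16=2240
halt.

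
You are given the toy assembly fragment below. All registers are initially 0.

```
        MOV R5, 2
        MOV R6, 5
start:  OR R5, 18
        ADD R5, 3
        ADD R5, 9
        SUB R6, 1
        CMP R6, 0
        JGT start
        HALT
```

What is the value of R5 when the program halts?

126

R5=2
R6=5
R5=2|18=18
R5=18+3=21
R5=21+9=30
R6=5-1=4
CMP R6, 0  (cmp 4,0)
JGT start: taken
R5=30|18=30
R5=30+3=33
R5=33+9=42
R6=4-1=3
CMP R6, 0  (cmp 3,0)
JGT start: taken
R5=42|18=58
R5=58+3=61
R5=61+9=70
R6=3-1=2
CMP R6, 0  (cmp 2,0)
JGT start: taken
R5=70|18=86
R5=86+3=89
R5=89+9=98
R6=2-1=1
CMP R6, 0  (cmp 1,0)
JGT start: taken
R5=98|18=114
R5=114+3=117
R5=117+9=126
R6=1-1=0
CMP R6, 0  (cmp 0,0)
JGT start: not taken
halt.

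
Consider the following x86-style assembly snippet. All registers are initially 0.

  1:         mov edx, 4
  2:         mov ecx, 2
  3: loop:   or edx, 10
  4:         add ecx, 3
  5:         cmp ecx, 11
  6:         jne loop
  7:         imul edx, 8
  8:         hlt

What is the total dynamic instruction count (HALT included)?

16

mov edx, 4 → edx=4
mov ecx, 2 → ecx=2
or edx, 10 → edx=4|10=14
add ecx, 3 → ecx=2+3=5
cmp ecx, 11  (cmp 5,11)
jne loop: taken
or edx, 10 → edx=14|10=14
add ecx, 3 → ecx=5+3=8
cmp ecx, 11  (cmp 8,11)
jne loop: taken
or edx, 10 → edx=14|10=14
add ecx, 3 → ecx=8+3=11
cmp ecx, 11  (cmp 11,11)
jne loop: not taken
imul edx, 8 → edx=14*8=112
halt.
Total executed instructions: 16.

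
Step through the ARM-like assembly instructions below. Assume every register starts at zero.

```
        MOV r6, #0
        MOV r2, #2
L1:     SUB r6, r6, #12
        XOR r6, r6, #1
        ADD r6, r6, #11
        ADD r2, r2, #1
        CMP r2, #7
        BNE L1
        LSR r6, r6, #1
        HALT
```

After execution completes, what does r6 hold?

after MOV r6, #0: r6=0
after MOV r2, #2: r2=2
after SUB r6, r6, #12: r6=0-12=-12
after XOR r6, r6, #1: r6=(-12)^1=-11
after ADD r6, r6, #11: r6=(-11)+11=0
after ADD r2, r2, #1: r2=2+1=3
CMP r2, #7  (cmp 3,7)
BNE L1: taken
after SUB r6, r6, #12: r6=0-12=-12
after XOR r6, r6, #1: r6=(-12)^1=-11
after ADD r6, r6, #11: r6=(-11)+11=0
after ADD r2, r2, #1: r2=3+1=4
CMP r2, #7  (cmp 4,7)
BNE L1: taken
after SUB r6, r6, #12: r6=0-12=-12
after XOR r6, r6, #1: r6=(-12)^1=-11
after ADD r6, r6, #11: r6=(-11)+11=0
after ADD r2, r2, #1: r2=4+1=5
CMP r2, #7  (cmp 5,7)
BNE L1: taken
after SUB r6, r6, #12: r6=0-12=-12
after XOR r6, r6, #1: r6=(-12)^1=-11
after ADD r6, r6, #11: r6=(-11)+11=0
after ADD r2, r2, #1: r2=5+1=6
CMP r2, #7  (cmp 6,7)
BNE L1: taken
after SUB r6, r6, #12: r6=0-12=-12
after XOR r6, r6, #1: r6=(-12)^1=-11
after ADD r6, r6, #11: r6=(-11)+11=0
after ADD r2, r2, #1: r2=6+1=7
CMP r2, #7  (cmp 7,7)
BNE L1: not taken
after LSR r6, r6, #1: r6=0>>1=0
halt.

0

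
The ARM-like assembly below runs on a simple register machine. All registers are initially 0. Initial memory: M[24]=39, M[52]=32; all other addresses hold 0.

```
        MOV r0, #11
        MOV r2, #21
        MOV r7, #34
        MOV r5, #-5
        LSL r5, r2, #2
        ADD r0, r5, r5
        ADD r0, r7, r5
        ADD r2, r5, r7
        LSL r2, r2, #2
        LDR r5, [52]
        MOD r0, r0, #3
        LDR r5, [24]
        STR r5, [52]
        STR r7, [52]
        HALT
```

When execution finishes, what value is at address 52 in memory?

after MOV r0, #11: r0=11
after MOV r2, #21: r2=21
after MOV r7, #34: r7=34
after MOV r5, #-5: r5=-5
after LSL r5, r2, #2: r5=21<<2=84
after ADD r0, r5, r5: r0=84+84=168
after ADD r0, r7, r5: r0=34+84=118
after ADD r2, r5, r7: r2=84+34=118
after LSL r2, r2, #2: r2=118<<2=472
after LDR r5, [52]: r5=M[52]=32
after MOD r0, r0, #3: r0=118%3=1
after LDR r5, [24]: r5=M[24]=39
STR r5, [52] → M[52]=39
STR r7, [52] → M[52]=34
halt.

34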